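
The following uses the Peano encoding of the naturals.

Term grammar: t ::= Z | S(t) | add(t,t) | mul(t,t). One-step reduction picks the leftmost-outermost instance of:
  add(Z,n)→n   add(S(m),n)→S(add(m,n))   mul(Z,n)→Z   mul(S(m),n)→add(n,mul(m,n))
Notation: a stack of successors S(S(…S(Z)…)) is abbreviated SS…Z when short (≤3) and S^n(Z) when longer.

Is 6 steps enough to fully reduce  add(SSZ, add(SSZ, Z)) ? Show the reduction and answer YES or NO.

  start: add(SSZ, add(SSZ, Z))
  →1  S(add(SZ, add(SSZ, Z)))
  →2  S(S(add(Z, add(SSZ, Z))))
  →3  S(S(add(SSZ, Z)))
  →4  S(S(S(add(SZ, Z))))
  →5  S(S(S(S(add(Z, Z)))))
  →6  S^4(Z)

Answer: YES — reaches normal form S^4(Z) in 6 ≤ 6 steps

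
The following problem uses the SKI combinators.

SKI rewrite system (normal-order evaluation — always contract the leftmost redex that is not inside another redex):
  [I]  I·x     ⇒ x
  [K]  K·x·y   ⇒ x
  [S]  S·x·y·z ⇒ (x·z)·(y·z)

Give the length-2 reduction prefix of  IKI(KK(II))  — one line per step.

  start: IKI(KK(II))
  step 1: KI(KK(II))
  step 2: I

Answer: after 2 steps: I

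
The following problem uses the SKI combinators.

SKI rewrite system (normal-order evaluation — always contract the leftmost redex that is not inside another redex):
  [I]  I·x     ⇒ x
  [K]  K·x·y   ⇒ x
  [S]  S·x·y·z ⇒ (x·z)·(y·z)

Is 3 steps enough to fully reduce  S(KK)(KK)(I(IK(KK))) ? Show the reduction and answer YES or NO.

Answer: YES — reaches normal form KK in 3 ≤ 3 steps

Derivation:
  start: S(KK)(KK)(I(IK(KK)))
  →1  KK(I(IK(KK)))(KK(I(IK(KK))))
  →2  K(KK(I(IK(KK))))
  →3  KK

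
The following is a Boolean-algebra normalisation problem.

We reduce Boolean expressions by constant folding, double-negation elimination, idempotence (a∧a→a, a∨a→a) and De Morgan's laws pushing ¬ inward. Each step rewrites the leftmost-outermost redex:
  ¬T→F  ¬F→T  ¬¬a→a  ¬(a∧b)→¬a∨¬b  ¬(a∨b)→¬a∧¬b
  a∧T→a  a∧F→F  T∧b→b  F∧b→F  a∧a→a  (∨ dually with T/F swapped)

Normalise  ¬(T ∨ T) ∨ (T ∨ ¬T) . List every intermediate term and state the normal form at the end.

  start: ¬(T ∨ T) ∨ (T ∨ ¬T)
  [1] (¬T ∧ ¬T) ∨ (T ∨ ¬T)
  [2] ¬T ∨ (T ∨ ¬T)
  [3] F ∨ (T ∨ ¬T)
  [4] T ∨ ¬T
  [5] T

Answer: normal form = T  (in 5 steps)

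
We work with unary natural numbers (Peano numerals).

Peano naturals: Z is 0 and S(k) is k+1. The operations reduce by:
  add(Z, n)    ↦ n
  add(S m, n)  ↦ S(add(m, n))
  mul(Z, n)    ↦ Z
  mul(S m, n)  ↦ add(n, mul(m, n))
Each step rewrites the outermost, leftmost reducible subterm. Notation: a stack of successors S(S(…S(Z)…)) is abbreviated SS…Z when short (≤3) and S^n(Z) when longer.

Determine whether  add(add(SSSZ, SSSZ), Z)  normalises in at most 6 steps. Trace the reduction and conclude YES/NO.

  start: add(add(SSSZ, SSSZ), Z)
  step 1: add(S(add(SSZ, SSSZ)), Z)
  step 2: S(add(add(SSZ, SSSZ), Z))
  step 3: S(add(S(add(SZ, SSSZ)), Z))
  step 4: S(S(add(add(SZ, SSSZ), Z)))
  step 5: S(S(add(S(add(Z, SSSZ)), Z)))
  step 6: S(S(S(add(add(Z, SSSZ), Z))))

Answer: NO — after 6 steps the term is S(S(S(add(add(Z, SSSZ), Z)))), not yet normal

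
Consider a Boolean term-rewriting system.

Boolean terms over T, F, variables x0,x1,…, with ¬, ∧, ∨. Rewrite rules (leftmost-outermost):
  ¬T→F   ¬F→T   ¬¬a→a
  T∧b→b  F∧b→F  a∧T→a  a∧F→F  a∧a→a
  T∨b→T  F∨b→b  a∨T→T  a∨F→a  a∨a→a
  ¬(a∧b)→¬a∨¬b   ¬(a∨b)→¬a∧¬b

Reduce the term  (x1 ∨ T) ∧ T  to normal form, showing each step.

  start: (x1 ∨ T) ∧ T
  →1  x1 ∨ T
  →2  T

Answer: normal form = T  (in 2 steps)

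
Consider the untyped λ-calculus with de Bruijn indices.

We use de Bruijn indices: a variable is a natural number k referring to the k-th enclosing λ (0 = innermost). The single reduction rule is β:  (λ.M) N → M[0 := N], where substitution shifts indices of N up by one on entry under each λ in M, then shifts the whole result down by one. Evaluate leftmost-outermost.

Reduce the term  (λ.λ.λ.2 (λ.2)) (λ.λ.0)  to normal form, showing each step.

  start: (λ.λ.λ.2 (λ.2)) (λ.λ.0)
  [1] λ.λ.(λ.λ.0) (λ.2)
  [2] λ.λ.λ.0

Answer: normal form = λ.λ.λ.0  (in 2 steps)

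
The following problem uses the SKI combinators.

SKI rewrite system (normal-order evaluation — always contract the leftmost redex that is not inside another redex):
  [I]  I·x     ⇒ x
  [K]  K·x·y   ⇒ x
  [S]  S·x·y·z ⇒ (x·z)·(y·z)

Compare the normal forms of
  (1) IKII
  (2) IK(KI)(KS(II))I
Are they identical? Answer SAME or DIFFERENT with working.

Term A:
  start: IKII
  →1  KII
  →2  I

Term B:
  start: IK(KI)(KS(II))I
  →1  K(KI)(KS(II))I
  →2  KII
  →3  I

Answer: SAME — A ⇓ I, B ⇓ I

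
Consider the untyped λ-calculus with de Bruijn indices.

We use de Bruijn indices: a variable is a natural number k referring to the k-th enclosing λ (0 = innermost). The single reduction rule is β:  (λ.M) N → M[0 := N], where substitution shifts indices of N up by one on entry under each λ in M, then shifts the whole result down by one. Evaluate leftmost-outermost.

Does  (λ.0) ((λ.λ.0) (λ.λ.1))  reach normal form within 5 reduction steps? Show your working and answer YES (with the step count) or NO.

Answer: YES — reaches normal form λ.0 in 2 ≤ 5 steps

Derivation:
  start: (λ.0) ((λ.λ.0) (λ.λ.1))
  step 1: (λ.λ.0) (λ.λ.1)
  step 2: λ.0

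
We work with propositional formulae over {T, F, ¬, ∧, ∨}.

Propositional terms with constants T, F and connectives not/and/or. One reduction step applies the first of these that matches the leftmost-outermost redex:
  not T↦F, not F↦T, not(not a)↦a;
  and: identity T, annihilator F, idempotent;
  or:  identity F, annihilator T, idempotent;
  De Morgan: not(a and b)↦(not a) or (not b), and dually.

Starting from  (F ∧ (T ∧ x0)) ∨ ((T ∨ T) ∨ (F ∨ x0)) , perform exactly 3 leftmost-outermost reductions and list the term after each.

Answer: after 3 steps: T ∨ (F ∨ x0)

Working:
  start: (F ∧ (T ∧ x0)) ∨ ((T ∨ T) ∨ (F ∨ x0))
  [1] F ∨ ((T ∨ T) ∨ (F ∨ x0))
  [2] (T ∨ T) ∨ (F ∨ x0)
  [3] T ∨ (F ∨ x0)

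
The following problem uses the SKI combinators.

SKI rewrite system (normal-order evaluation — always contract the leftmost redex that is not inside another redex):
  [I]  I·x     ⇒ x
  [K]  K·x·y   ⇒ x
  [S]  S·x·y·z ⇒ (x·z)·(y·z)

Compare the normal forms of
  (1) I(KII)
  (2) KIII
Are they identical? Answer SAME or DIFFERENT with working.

Term A:
  start: I(KII)
  [1] KII
  [2] I

Term B:
  start: KIII
  [1] II
  [2] I

Answer: SAME — A ⇓ I, B ⇓ I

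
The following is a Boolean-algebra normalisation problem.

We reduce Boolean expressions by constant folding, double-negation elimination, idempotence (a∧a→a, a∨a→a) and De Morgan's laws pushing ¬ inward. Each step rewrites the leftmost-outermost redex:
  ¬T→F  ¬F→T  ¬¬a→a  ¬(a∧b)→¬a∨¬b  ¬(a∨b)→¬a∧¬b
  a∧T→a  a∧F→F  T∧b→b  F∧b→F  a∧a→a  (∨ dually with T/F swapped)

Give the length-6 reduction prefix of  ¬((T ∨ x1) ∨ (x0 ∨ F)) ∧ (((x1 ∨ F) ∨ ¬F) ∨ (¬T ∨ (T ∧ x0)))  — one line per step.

  start: ¬((T ∨ x1) ∨ (x0 ∨ F)) ∧ (((x1 ∨ F) ∨ ¬F) ∨ (¬T ∨ (T ∧ x0)))
  step 1: (¬(T ∨ x1) ∧ ¬(x0 ∨ F)) ∧ (((x1 ∨ F) ∨ ¬F) ∨ (¬T ∨ (T ∧ x0)))
  step 2: ((¬T ∧ ¬x1) ∧ ¬(x0 ∨ F)) ∧ (((x1 ∨ F) ∨ ¬F) ∨ (¬T ∨ (T ∧ x0)))
  step 3: ((F ∧ ¬x1) ∧ ¬(x0 ∨ F)) ∧ (((x1 ∨ F) ∨ ¬F) ∨ (¬T ∨ (T ∧ x0)))
  step 4: (F ∧ ¬(x0 ∨ F)) ∧ (((x1 ∨ F) ∨ ¬F) ∨ (¬T ∨ (T ∧ x0)))
  step 5: F ∧ (((x1 ∨ F) ∨ ¬F) ∨ (¬T ∨ (T ∧ x0)))
  step 6: F

Answer: after 6 steps: F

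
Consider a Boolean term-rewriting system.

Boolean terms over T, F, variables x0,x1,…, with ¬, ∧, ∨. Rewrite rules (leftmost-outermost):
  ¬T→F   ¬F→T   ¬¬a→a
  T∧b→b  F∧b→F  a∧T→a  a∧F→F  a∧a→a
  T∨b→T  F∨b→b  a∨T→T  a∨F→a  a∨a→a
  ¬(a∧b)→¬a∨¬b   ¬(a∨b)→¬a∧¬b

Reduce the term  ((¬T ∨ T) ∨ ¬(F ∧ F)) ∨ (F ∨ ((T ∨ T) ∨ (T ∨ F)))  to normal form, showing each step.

Answer: normal form = T  (in 3 steps)

Derivation:
  start: ((¬T ∨ T) ∨ ¬(F ∧ F)) ∨ (F ∨ ((T ∨ T) ∨ (T ∨ F)))
  →1  (T ∨ ¬(F ∧ F)) ∨ (F ∨ ((T ∨ T) ∨ (T ∨ F)))
  →2  T ∨ (F ∨ ((T ∨ T) ∨ (T ∨ F)))
  →3  T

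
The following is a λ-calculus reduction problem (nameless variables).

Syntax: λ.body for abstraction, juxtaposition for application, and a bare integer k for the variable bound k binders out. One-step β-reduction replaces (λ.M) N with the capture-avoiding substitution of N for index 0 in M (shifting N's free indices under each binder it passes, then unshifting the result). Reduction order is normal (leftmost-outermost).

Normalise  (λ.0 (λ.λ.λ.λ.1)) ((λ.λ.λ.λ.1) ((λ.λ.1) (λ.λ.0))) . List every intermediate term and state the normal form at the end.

Answer: normal form = λ.λ.1  (in 3 steps)

Working:
  start: (λ.0 (λ.λ.λ.λ.1)) ((λ.λ.λ.λ.1) ((λ.λ.1) (λ.λ.0)))
  [1] (λ.λ.λ.λ.1) ((λ.λ.1) (λ.λ.0)) (λ.λ.λ.λ.1)
  [2] (λ.λ.λ.1) (λ.λ.λ.λ.1)
  [3] λ.λ.1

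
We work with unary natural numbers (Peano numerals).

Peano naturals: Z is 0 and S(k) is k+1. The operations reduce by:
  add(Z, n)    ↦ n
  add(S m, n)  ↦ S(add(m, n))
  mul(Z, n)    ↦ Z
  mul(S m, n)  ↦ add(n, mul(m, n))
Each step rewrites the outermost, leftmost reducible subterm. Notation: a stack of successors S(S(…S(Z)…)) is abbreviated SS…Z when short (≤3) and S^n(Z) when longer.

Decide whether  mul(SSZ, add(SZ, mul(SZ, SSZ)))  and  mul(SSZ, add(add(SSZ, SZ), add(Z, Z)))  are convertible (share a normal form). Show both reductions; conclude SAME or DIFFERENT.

Answer: SAME — A ⇓ S^6(Z), B ⇓ S^6(Z)

Reduction:
Term A:
  start: mul(SSZ, add(SZ, mul(SZ, SSZ)))
  step 1: add(add(SZ, mul(SZ, SSZ)), mul(SZ, add(SZ, mul(SZ, SSZ))))
  step 2: add(S(add(Z, mul(SZ, SSZ))), mul(SZ, add(SZ, mul(SZ, SSZ))))
  step 3: S(add(add(Z, mul(SZ, SSZ)), mul(SZ, add(SZ, mul(SZ, SSZ)))))
  step 4: S(add(mul(SZ, SSZ), mul(SZ, add(SZ, mul(SZ, SSZ)))))
  step 5: S(add(add(SSZ, mul(Z, SSZ)), mul(SZ, add(SZ, mul(SZ, SSZ)))))
  step 6: S(add(S(add(SZ, mul(Z, SSZ))), mul(SZ, add(SZ, mul(SZ, SSZ)))))
  step 7: S(S(add(add(SZ, mul(Z, SSZ)), mul(SZ, add(SZ, mul(SZ, SSZ))))))
  step 8: S(S(add(S(add(Z, mul(Z, SSZ))), mul(SZ, add(SZ, mul(SZ, SSZ))))))
  step 9: S(S(S(add(add(Z, mul(Z, SSZ)), mul(SZ, add(SZ, mul(SZ, SSZ)))))))
  step 10: S(S(S(add(mul(Z, SSZ), mul(SZ, add(SZ, mul(SZ, SSZ)))))))
  step 11: S(S(S(add(Z, mul(SZ, add(SZ, mul(SZ, SSZ)))))))
  step 12: S(S(S(mul(SZ, add(SZ, mul(SZ, SSZ))))))
  step 13: S(S(S(add(add(SZ, mul(SZ, SSZ)), mul(Z, add(SZ, mul(SZ, SSZ)))))))
  step 14: S(S(S(add(S(add(Z, mul(SZ, SSZ))), mul(Z, add(SZ, mul(SZ, SSZ)))))))
  step 15: S(S(S(S(add(add(Z, mul(SZ, SSZ)), mul(Z, add(SZ, mul(SZ, SSZ))))))))
  step 16: S(S(S(S(add(mul(SZ, SSZ), mul(Z, add(SZ, mul(SZ, SSZ))))))))
  step 17: S(S(S(S(add(add(SSZ, mul(Z, SSZ)), mul(Z, add(SZ, mul(SZ, SSZ))))))))
  step 18: S(S(S(S(add(S(add(SZ, mul(Z, SSZ))), mul(Z, add(SZ, mul(SZ, SSZ))))))))
  step 19: S(S(S(S(S(add(add(SZ, mul(Z, SSZ)), mul(Z, add(SZ, mul(SZ, SSZ)))))))))
  step 20: S(S(S(S(S(add(S(add(Z, mul(Z, SSZ))), mul(Z, add(SZ, mul(SZ, SSZ)))))))))
  step 21: S(S(S(S(S(S(add(add(Z, mul(Z, SSZ)), mul(Z, add(SZ, mul(SZ, SSZ))))))))))
  step 22: S(S(S(S(S(S(add(mul(Z, SSZ), mul(Z, add(SZ, mul(SZ, SSZ))))))))))
  step 23: S(S(S(S(S(S(add(Z, mul(Z, add(SZ, mul(SZ, SSZ))))))))))
  step 24: S(S(S(S(S(S(mul(Z, add(SZ, mul(SZ, SSZ)))))))))
  step 25: S^6(Z)

Term B:
  start: mul(SSZ, add(add(SSZ, SZ), add(Z, Z)))
  step 1: add(add(add(SSZ, SZ), add(Z, Z)), mul(SZ, add(add(SSZ, SZ), add(Z, Z))))
  step 2: add(add(S(add(SZ, SZ)), add(Z, Z)), mul(SZ, add(add(SSZ, SZ), add(Z, Z))))
  step 3: add(S(add(add(SZ, SZ), add(Z, Z))), mul(SZ, add(add(SSZ, SZ), add(Z, Z))))
  step 4: S(add(add(add(SZ, SZ), add(Z, Z)), mul(SZ, add(add(SSZ, SZ), add(Z, Z)))))
  step 5: S(add(add(S(add(Z, SZ)), add(Z, Z)), mul(SZ, add(add(SSZ, SZ), add(Z, Z)))))
  step 6: S(add(S(add(add(Z, SZ), add(Z, Z))), mul(SZ, add(add(SSZ, SZ), add(Z, Z)))))
  step 7: S(S(add(add(add(Z, SZ), add(Z, Z)), mul(SZ, add(add(SSZ, SZ), add(Z, Z))))))
  step 8: S(S(add(add(SZ, add(Z, Z)), mul(SZ, add(add(SSZ, SZ), add(Z, Z))))))
  step 9: S(S(add(S(add(Z, add(Z, Z))), mul(SZ, add(add(SSZ, SZ), add(Z, Z))))))
  step 10: S(S(S(add(add(Z, add(Z, Z)), mul(SZ, add(add(SSZ, SZ), add(Z, Z)))))))
  step 11: S(S(S(add(add(Z, Z), mul(SZ, add(add(SSZ, SZ), add(Z, Z)))))))
  step 12: S(S(S(add(Z, mul(SZ, add(add(SSZ, SZ), add(Z, Z)))))))
  step 13: S(S(S(mul(SZ, add(add(SSZ, SZ), add(Z, Z))))))
  step 14: S(S(S(add(add(add(SSZ, SZ), add(Z, Z)), mul(Z, add(add(SSZ, SZ), add(Z, Z)))))))
  step 15: S(S(S(add(add(S(add(SZ, SZ)), add(Z, Z)), mul(Z, add(add(SSZ, SZ), add(Z, Z)))))))
  step 16: S(S(S(add(S(add(add(SZ, SZ), add(Z, Z))), mul(Z, add(add(SSZ, SZ), add(Z, Z)))))))
  step 17: S(S(S(S(add(add(add(SZ, SZ), add(Z, Z)), mul(Z, add(add(SSZ, SZ), add(Z, Z))))))))
  step 18: S(S(S(S(add(add(S(add(Z, SZ)), add(Z, Z)), mul(Z, add(add(SSZ, SZ), add(Z, Z))))))))
  step 19: S(S(S(S(add(S(add(add(Z, SZ), add(Z, Z))), mul(Z, add(add(SSZ, SZ), add(Z, Z))))))))
  step 20: S(S(S(S(S(add(add(add(Z, SZ), add(Z, Z)), mul(Z, add(add(SSZ, SZ), add(Z, Z)))))))))
  step 21: S(S(S(S(S(add(add(SZ, add(Z, Z)), mul(Z, add(add(SSZ, SZ), add(Z, Z)))))))))
  step 22: S(S(S(S(S(add(S(add(Z, add(Z, Z))), mul(Z, add(add(SSZ, SZ), add(Z, Z)))))))))
  step 23: S(S(S(S(S(S(add(add(Z, add(Z, Z)), mul(Z, add(add(SSZ, SZ), add(Z, Z))))))))))
  step 24: S(S(S(S(S(S(add(add(Z, Z), mul(Z, add(add(SSZ, SZ), add(Z, Z))))))))))
  step 25: S(S(S(S(S(S(add(Z, mul(Z, add(add(SSZ, SZ), add(Z, Z))))))))))
  step 26: S(S(S(S(S(S(mul(Z, add(add(SSZ, SZ), add(Z, Z)))))))))
  step 27: S^6(Z)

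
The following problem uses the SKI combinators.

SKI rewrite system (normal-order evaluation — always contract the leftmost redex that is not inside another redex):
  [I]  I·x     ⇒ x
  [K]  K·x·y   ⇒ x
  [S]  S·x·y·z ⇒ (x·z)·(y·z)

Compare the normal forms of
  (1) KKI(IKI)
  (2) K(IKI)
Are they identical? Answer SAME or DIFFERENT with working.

Answer: SAME — A ⇓ K(KI), B ⇓ K(KI)

Derivation:
Term A:
  start: KKI(IKI)
  →1  K(IKI)
  →2  K(KI)

Term B:
  start: K(IKI)
  →1  K(KI)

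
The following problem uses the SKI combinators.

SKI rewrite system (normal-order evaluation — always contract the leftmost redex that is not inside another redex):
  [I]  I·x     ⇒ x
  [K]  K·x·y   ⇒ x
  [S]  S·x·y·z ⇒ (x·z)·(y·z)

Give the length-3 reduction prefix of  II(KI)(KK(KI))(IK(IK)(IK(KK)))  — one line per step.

  start: II(KI)(KK(KI))(IK(IK)(IK(KK)))
  →1  I(KI)(KK(KI))(IK(IK)(IK(KK)))
  →2  KI(KK(KI))(IK(IK)(IK(KK)))
  →3  I(IK(IK)(IK(KK)))

Answer: after 3 steps: I(IK(IK)(IK(KK)))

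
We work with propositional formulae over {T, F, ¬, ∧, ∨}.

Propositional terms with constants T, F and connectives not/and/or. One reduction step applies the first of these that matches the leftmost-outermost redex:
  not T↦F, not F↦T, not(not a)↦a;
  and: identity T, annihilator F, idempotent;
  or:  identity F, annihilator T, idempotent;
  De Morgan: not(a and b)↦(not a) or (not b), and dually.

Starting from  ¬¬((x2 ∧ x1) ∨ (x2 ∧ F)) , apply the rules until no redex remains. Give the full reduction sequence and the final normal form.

  start: ¬¬((x2 ∧ x1) ∨ (x2 ∧ F))
  step 1: (x2 ∧ x1) ∨ (x2 ∧ F)
  step 2: (x2 ∧ x1) ∨ F
  step 3: x2 ∧ x1

Answer: normal form = x2 ∧ x1  (in 3 steps)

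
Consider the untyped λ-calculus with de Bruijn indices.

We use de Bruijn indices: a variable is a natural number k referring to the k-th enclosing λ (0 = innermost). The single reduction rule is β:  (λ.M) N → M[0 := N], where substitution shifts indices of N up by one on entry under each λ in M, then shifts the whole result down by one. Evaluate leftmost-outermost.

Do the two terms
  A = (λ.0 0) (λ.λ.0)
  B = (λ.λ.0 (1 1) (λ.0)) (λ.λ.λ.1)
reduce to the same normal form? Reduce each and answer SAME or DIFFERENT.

Answer: DIFFERENT — A ⇓ λ.0, B ⇓ λ.0 (λ.λ.1) (λ.0)

Derivation:
Term A:
  start: (λ.0 0) (λ.λ.0)
  step 1: (λ.λ.0) (λ.λ.0)
  step 2: λ.0

Term B:
  start: (λ.λ.0 (1 1) (λ.0)) (λ.λ.λ.1)
  step 1: λ.0 ((λ.λ.λ.1) (λ.λ.λ.1)) (λ.0)
  step 2: λ.0 (λ.λ.1) (λ.0)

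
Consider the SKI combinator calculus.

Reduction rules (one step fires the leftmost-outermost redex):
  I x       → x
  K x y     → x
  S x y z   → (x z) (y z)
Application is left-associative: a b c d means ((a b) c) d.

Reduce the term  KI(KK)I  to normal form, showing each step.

  start: KI(KK)I
  step 1: II
  step 2: I

Answer: normal form = I  (in 2 steps)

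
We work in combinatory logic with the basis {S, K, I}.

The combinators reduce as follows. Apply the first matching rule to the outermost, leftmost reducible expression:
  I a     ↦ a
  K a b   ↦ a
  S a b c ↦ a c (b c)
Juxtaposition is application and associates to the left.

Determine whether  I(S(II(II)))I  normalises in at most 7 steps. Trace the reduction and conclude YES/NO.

  start: I(S(II(II)))I
  →1  S(II(II))I
  →2  S(I(II))I
  →3  S(II)I
  →4  SII

Answer: YES — reaches normal form SII in 4 ≤ 7 steps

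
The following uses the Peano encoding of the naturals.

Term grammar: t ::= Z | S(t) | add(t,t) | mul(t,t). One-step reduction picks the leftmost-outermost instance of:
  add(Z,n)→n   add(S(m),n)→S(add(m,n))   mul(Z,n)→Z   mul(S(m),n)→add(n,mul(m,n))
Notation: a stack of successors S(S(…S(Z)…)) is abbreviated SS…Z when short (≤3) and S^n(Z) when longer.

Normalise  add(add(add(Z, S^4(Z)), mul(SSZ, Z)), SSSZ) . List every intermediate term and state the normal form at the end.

  start: add(add(add(Z, S^4(Z)), mul(SSZ, Z)), SSSZ)
  [1] add(add(S^4(Z), mul(SSZ, Z)), SSSZ)
  [2] add(S(add(SSSZ, mul(SSZ, Z))), SSSZ)
  [3] S(add(add(SSSZ, mul(SSZ, Z)), SSSZ))
  [4] S(add(S(add(SSZ, mul(SSZ, Z))), SSSZ))
  [5] S(S(add(add(SSZ, mul(SSZ, Z)), SSSZ)))
  [6] S(S(add(S(add(SZ, mul(SSZ, Z))), SSSZ)))
  [7] S(S(S(add(add(SZ, mul(SSZ, Z)), SSSZ))))
  [8] S(S(S(add(S(add(Z, mul(SSZ, Z))), SSSZ))))
  [9] S(S(S(S(add(add(Z, mul(SSZ, Z)), SSSZ)))))
  [10] S(S(S(S(add(mul(SSZ, Z), SSSZ)))))
  [11] S(S(S(S(add(add(Z, mul(SZ, Z)), SSSZ)))))
  [12] S(S(S(S(add(mul(SZ, Z), SSSZ)))))
  [13] S(S(S(S(add(add(Z, mul(Z, Z)), SSSZ)))))
  [14] S(S(S(S(add(mul(Z, Z), SSSZ)))))
  [15] S(S(S(S(add(Z, SSSZ)))))
  [16] S^7(Z)

Answer: normal form = S^7(Z)  (in 16 steps)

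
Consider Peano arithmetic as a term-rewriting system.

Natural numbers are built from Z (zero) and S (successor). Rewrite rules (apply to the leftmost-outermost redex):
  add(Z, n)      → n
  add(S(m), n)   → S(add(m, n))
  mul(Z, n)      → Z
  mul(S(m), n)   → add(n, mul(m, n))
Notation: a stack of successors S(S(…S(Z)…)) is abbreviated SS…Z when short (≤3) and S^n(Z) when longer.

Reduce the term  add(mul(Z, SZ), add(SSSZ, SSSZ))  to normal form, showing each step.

Answer: normal form = S^6(Z)  (in 6 steps)

Derivation:
  start: add(mul(Z, SZ), add(SSSZ, SSSZ))
  →1  add(Z, add(SSSZ, SSSZ))
  →2  add(SSSZ, SSSZ)
  →3  S(add(SSZ, SSSZ))
  →4  S(S(add(SZ, SSSZ)))
  →5  S(S(S(add(Z, SSSZ))))
  →6  S^6(Z)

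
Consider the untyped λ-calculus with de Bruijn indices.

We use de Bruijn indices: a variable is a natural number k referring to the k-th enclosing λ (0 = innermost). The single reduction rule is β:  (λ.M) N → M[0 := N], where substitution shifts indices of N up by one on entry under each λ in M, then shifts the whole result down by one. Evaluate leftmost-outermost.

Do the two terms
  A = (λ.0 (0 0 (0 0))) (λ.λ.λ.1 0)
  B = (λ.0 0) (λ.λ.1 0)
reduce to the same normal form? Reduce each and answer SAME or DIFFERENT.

Term A:
  start: (λ.0 (0 0 (0 0))) (λ.λ.λ.1 0)
  [1] (λ.λ.λ.1 0) ((λ.λ.λ.1 0) (λ.λ.λ.1 0) ((λ.λ.λ.1 0) (λ.λ.λ.1 0)))
  [2] λ.λ.1 0

Term B:
  start: (λ.0 0) (λ.λ.1 0)
  [1] (λ.λ.1 0) (λ.λ.1 0)
  [2] λ.(λ.λ.1 0) 0
  [3] λ.λ.1 0

Answer: SAME — A ⇓ λ.λ.1 0, B ⇓ λ.λ.1 0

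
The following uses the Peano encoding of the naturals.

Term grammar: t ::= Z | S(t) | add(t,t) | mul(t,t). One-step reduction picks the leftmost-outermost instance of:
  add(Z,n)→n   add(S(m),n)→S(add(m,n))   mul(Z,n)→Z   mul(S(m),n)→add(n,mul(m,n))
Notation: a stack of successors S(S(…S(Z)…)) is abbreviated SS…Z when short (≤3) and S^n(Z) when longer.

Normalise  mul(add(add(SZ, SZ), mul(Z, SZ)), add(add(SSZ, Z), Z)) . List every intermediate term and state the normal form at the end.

Answer: normal form = S^4(Z)  (in 27 steps)

Derivation:
  start: mul(add(add(SZ, SZ), mul(Z, SZ)), add(add(SSZ, Z), Z))
  →1  mul(add(S(add(Z, SZ)), mul(Z, SZ)), add(add(SSZ, Z), Z))
  →2  mul(S(add(add(Z, SZ), mul(Z, SZ))), add(add(SSZ, Z), Z))
  →3  add(add(add(SSZ, Z), Z), mul(add(add(Z, SZ), mul(Z, SZ)), add(add(SSZ, Z), Z)))
  →4  add(add(S(add(SZ, Z)), Z), mul(add(add(Z, SZ), mul(Z, SZ)), add(add(SSZ, Z), Z)))
  →5  add(S(add(add(SZ, Z), Z)), mul(add(add(Z, SZ), mul(Z, SZ)), add(add(SSZ, Z), Z)))
  →6  S(add(add(add(SZ, Z), Z), mul(add(add(Z, SZ), mul(Z, SZ)), add(add(SSZ, Z), Z))))
  →7  S(add(add(S(add(Z, Z)), Z), mul(add(add(Z, SZ), mul(Z, SZ)), add(add(SSZ, Z), Z))))
  →8  S(add(S(add(add(Z, Z), Z)), mul(add(add(Z, SZ), mul(Z, SZ)), add(add(SSZ, Z), Z))))
  →9  S(S(add(add(add(Z, Z), Z), mul(add(add(Z, SZ), mul(Z, SZ)), add(add(SSZ, Z), Z)))))
  →10  S(S(add(add(Z, Z), mul(add(add(Z, SZ), mul(Z, SZ)), add(add(SSZ, Z), Z)))))
  →11  S(S(add(Z, mul(add(add(Z, SZ), mul(Z, SZ)), add(add(SSZ, Z), Z)))))
  →12  S(S(mul(add(add(Z, SZ), mul(Z, SZ)), add(add(SSZ, Z), Z))))
  →13  S(S(mul(add(SZ, mul(Z, SZ)), add(add(SSZ, Z), Z))))
  →14  S(S(mul(S(add(Z, mul(Z, SZ))), add(add(SSZ, Z), Z))))
  →15  S(S(add(add(add(SSZ, Z), Z), mul(add(Z, mul(Z, SZ)), add(add(SSZ, Z), Z)))))
  →16  S(S(add(add(S(add(SZ, Z)), Z), mul(add(Z, mul(Z, SZ)), add(add(SSZ, Z), Z)))))
  →17  S(S(add(S(add(add(SZ, Z), Z)), mul(add(Z, mul(Z, SZ)), add(add(SSZ, Z), Z)))))
  →18  S(S(S(add(add(add(SZ, Z), Z), mul(add(Z, mul(Z, SZ)), add(add(SSZ, Z), Z))))))
  →19  S(S(S(add(add(S(add(Z, Z)), Z), mul(add(Z, mul(Z, SZ)), add(add(SSZ, Z), Z))))))
  →20  S(S(S(add(S(add(add(Z, Z), Z)), mul(add(Z, mul(Z, SZ)), add(add(SSZ, Z), Z))))))
  →21  S(S(S(S(add(add(add(Z, Z), Z), mul(add(Z, mul(Z, SZ)), add(add(SSZ, Z), Z)))))))
  →22  S(S(S(S(add(add(Z, Z), mul(add(Z, mul(Z, SZ)), add(add(SSZ, Z), Z)))))))
  →23  S(S(S(S(add(Z, mul(add(Z, mul(Z, SZ)), add(add(SSZ, Z), Z)))))))
  →24  S(S(S(S(mul(add(Z, mul(Z, SZ)), add(add(SSZ, Z), Z))))))
  →25  S(S(S(S(mul(mul(Z, SZ), add(add(SSZ, Z), Z))))))
  →26  S(S(S(S(mul(Z, add(add(SSZ, Z), Z))))))
  →27  S^4(Z)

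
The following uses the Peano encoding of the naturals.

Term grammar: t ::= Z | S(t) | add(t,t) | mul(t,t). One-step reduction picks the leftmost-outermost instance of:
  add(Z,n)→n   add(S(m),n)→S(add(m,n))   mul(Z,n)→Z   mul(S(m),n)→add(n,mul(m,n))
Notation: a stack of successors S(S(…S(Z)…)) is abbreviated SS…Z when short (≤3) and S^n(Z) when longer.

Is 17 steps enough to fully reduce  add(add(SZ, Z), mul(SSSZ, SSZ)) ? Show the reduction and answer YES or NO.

Answer: YES — reaches normal form S^7(Z) in 17 ≤ 17 steps

Derivation:
  start: add(add(SZ, Z), mul(SSSZ, SSZ))
  [1] add(S(add(Z, Z)), mul(SSSZ, SSZ))
  [2] S(add(add(Z, Z), mul(SSSZ, SSZ)))
  [3] S(add(Z, mul(SSSZ, SSZ)))
  [4] S(mul(SSSZ, SSZ))
  [5] S(add(SSZ, mul(SSZ, SSZ)))
  [6] S(S(add(SZ, mul(SSZ, SSZ))))
  [7] S(S(S(add(Z, mul(SSZ, SSZ)))))
  [8] S(S(S(mul(SSZ, SSZ))))
  [9] S(S(S(add(SSZ, mul(SZ, SSZ)))))
  [10] S(S(S(S(add(SZ, mul(SZ, SSZ))))))
  [11] S(S(S(S(S(add(Z, mul(SZ, SSZ)))))))
  [12] S(S(S(S(S(mul(SZ, SSZ))))))
  [13] S(S(S(S(S(add(SSZ, mul(Z, SSZ)))))))
  [14] S(S(S(S(S(S(add(SZ, mul(Z, SSZ))))))))
  [15] S(S(S(S(S(S(S(add(Z, mul(Z, SSZ)))))))))
  [16] S(S(S(S(S(S(S(mul(Z, SSZ))))))))
  [17] S^7(Z)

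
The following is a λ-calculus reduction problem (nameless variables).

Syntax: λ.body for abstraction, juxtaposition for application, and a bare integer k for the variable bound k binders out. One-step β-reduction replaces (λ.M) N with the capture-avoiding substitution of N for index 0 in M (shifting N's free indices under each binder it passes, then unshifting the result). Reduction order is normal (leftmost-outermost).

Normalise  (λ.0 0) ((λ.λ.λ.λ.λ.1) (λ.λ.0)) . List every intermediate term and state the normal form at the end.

  start: (λ.0 0) ((λ.λ.λ.λ.λ.1) (λ.λ.0))
  →1  (λ.λ.λ.λ.λ.1) (λ.λ.0) ((λ.λ.λ.λ.λ.1) (λ.λ.0))
  →2  (λ.λ.λ.λ.1) ((λ.λ.λ.λ.λ.1) (λ.λ.0))
  →3  λ.λ.λ.1

Answer: normal form = λ.λ.λ.1  (in 3 steps)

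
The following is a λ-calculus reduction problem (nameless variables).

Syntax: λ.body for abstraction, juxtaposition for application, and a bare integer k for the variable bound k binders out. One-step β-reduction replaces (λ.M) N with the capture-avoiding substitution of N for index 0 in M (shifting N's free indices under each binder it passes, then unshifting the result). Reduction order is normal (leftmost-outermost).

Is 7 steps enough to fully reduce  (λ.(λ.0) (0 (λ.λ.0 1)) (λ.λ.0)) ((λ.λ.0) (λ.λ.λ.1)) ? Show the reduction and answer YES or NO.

  start: (λ.(λ.0) (0 (λ.λ.0 1)) (λ.λ.0)) ((λ.λ.0) (λ.λ.λ.1))
  →1  (λ.0) ((λ.λ.0) (λ.λ.λ.1) (λ.λ.0 1)) (λ.λ.0)
  →2  (λ.λ.0) (λ.λ.λ.1) (λ.λ.0 1) (λ.λ.0)
  →3  (λ.0) (λ.λ.0 1) (λ.λ.0)
  →4  (λ.λ.0 1) (λ.λ.0)
  →5  λ.0 (λ.λ.0)

Answer: YES — reaches normal form λ.0 (λ.λ.0) in 5 ≤ 7 steps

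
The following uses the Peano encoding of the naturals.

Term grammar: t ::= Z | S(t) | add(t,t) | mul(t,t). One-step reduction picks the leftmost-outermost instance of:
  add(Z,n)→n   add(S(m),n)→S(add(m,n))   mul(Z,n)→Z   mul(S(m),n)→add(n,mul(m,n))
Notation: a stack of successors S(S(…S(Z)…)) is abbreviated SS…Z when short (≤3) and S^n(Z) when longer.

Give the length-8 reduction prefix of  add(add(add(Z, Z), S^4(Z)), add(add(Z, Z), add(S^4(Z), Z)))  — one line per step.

Answer: after 8 steps: S(S(S(S(add(Z, add(S^4(Z), Z))))))

Derivation:
  start: add(add(add(Z, Z), S^4(Z)), add(add(Z, Z), add(S^4(Z), Z)))
  →1  add(add(Z, S^4(Z)), add(add(Z, Z), add(S^4(Z), Z)))
  →2  add(S^4(Z), add(add(Z, Z), add(S^4(Z), Z)))
  →3  S(add(SSSZ, add(add(Z, Z), add(S^4(Z), Z))))
  →4  S(S(add(SSZ, add(add(Z, Z), add(S^4(Z), Z)))))
  →5  S(S(S(add(SZ, add(add(Z, Z), add(S^4(Z), Z))))))
  →6  S(S(S(S(add(Z, add(add(Z, Z), add(S^4(Z), Z)))))))
  →7  S(S(S(S(add(add(Z, Z), add(S^4(Z), Z))))))
  →8  S(S(S(S(add(Z, add(S^4(Z), Z))))))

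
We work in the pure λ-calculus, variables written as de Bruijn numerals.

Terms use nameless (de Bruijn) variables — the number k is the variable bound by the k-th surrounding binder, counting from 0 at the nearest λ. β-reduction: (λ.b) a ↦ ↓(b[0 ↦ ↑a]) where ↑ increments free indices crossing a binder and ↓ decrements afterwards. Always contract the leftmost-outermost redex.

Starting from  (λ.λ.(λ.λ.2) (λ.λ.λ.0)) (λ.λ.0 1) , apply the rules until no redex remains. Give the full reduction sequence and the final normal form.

Answer: normal form = λ.λ.1  (in 2 steps)

Reduction:
  start: (λ.λ.(λ.λ.2) (λ.λ.λ.0)) (λ.λ.0 1)
  →1  λ.(λ.λ.2) (λ.λ.λ.0)
  →2  λ.λ.1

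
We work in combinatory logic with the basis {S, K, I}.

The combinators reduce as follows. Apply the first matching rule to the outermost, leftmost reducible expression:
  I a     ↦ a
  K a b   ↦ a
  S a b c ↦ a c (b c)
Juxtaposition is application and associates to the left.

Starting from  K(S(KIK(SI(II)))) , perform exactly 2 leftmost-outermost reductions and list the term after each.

  start: K(S(KIK(SI(II))))
  →1  K(S(I(SI(II))))
  →2  K(S(SI(II)))

Answer: after 2 steps: K(S(SI(II)))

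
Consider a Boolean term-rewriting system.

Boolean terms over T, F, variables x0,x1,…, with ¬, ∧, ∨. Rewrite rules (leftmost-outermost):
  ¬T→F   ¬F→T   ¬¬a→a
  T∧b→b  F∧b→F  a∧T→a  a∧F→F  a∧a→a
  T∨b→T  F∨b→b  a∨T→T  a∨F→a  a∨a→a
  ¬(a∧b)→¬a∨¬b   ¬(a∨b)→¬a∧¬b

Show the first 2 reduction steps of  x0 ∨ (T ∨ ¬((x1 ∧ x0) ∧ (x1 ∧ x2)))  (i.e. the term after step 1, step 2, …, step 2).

Answer: after 2 steps: T

Reduction:
  start: x0 ∨ (T ∨ ¬((x1 ∧ x0) ∧ (x1 ∧ x2)))
  [1] x0 ∨ T
  [2] T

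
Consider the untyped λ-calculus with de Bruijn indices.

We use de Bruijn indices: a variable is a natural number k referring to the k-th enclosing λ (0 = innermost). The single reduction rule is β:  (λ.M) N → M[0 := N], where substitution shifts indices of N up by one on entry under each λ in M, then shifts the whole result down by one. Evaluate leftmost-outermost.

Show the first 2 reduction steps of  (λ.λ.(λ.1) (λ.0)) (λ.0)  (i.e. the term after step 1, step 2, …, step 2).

  start: (λ.λ.(λ.1) (λ.0)) (λ.0)
  →1  λ.(λ.1) (λ.0)
  →2  λ.0

Answer: after 2 steps: λ.0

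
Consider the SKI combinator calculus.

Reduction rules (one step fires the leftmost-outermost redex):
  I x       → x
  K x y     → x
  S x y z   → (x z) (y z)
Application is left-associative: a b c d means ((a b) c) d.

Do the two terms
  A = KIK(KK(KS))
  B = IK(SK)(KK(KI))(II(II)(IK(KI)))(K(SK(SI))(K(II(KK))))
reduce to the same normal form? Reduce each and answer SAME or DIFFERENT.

Term A:
  start: KIK(KK(KS))
  step 1: I(KK(KS))
  step 2: KK(KS)
  step 3: K

Term B:
  start: IK(SK)(KK(KI))(II(II)(IK(KI)))(K(SK(SI))(K(II(KK))))
  step 1: K(SK)(KK(KI))(II(II)(IK(KI)))(K(SK(SI))(K(II(KK))))
  step 2: SK(II(II)(IK(KI)))(K(SK(SI))(K(II(KK))))
  step 3: K(K(SK(SI))(K(II(KK))))(II(II)(IK(KI))(K(SK(SI))(K(II(KK)))))
  step 4: K(SK(SI))(K(II(KK)))
  step 5: SK(SI)

Answer: DIFFERENT — A ⇓ K, B ⇓ SK(SI)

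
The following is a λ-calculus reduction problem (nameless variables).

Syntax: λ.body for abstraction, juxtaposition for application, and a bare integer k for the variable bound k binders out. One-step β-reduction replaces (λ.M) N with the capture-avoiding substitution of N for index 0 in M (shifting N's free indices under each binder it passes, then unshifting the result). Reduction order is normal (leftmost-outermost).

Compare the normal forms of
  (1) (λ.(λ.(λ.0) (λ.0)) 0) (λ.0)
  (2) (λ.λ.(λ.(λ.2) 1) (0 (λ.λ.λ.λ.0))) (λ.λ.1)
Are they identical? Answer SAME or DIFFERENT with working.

Term A:
  start: (λ.(λ.(λ.0) (λ.0)) 0) (λ.0)
  →1  (λ.(λ.0) (λ.0)) (λ.0)
  →2  (λ.0) (λ.0)
  →3  λ.0

Term B:
  start: (λ.λ.(λ.(λ.2) 1) (0 (λ.λ.λ.λ.0))) (λ.λ.1)
  →1  λ.(λ.(λ.2) 1) (0 (λ.λ.λ.λ.0))
  →2  λ.(λ.1) 0
  →3  λ.0

Answer: SAME — A ⇓ λ.0, B ⇓ λ.0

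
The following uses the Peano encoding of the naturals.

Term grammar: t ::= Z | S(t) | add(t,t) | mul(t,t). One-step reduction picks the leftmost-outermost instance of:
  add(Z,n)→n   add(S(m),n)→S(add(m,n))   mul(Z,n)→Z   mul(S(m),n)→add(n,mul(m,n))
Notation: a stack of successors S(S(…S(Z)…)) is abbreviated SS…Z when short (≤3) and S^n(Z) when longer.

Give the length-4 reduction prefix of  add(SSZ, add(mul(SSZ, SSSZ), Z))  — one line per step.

  start: add(SSZ, add(mul(SSZ, SSSZ), Z))
  →1  S(add(SZ, add(mul(SSZ, SSSZ), Z)))
  →2  S(S(add(Z, add(mul(SSZ, SSSZ), Z))))
  →3  S(S(add(mul(SSZ, SSSZ), Z)))
  →4  S(S(add(add(SSSZ, mul(SZ, SSSZ)), Z)))

Answer: after 4 steps: S(S(add(add(SSSZ, mul(SZ, SSSZ)), Z)))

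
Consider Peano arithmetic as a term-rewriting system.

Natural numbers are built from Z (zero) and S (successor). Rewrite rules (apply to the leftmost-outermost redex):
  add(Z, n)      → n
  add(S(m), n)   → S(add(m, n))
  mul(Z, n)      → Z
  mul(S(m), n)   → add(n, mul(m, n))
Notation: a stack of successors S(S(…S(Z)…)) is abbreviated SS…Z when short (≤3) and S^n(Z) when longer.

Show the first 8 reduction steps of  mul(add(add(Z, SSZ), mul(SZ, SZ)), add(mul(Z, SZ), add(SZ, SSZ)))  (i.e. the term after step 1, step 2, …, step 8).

  start: mul(add(add(Z, SSZ), mul(SZ, SZ)), add(mul(Z, SZ), add(SZ, SSZ)))
  [1] mul(add(SSZ, mul(SZ, SZ)), add(mul(Z, SZ), add(SZ, SSZ)))
  [2] mul(S(add(SZ, mul(SZ, SZ))), add(mul(Z, SZ), add(SZ, SSZ)))
  [3] add(add(mul(Z, SZ), add(SZ, SSZ)), mul(add(SZ, mul(SZ, SZ)), add(mul(Z, SZ), add(SZ, SSZ))))
  [4] add(add(Z, add(SZ, SSZ)), mul(add(SZ, mul(SZ, SZ)), add(mul(Z, SZ), add(SZ, SSZ))))
  [5] add(add(SZ, SSZ), mul(add(SZ, mul(SZ, SZ)), add(mul(Z, SZ), add(SZ, SSZ))))
  [6] add(S(add(Z, SSZ)), mul(add(SZ, mul(SZ, SZ)), add(mul(Z, SZ), add(SZ, SSZ))))
  [7] S(add(add(Z, SSZ), mul(add(SZ, mul(SZ, SZ)), add(mul(Z, SZ), add(SZ, SSZ)))))
  [8] S(add(SSZ, mul(add(SZ, mul(SZ, SZ)), add(mul(Z, SZ), add(SZ, SSZ)))))

Answer: after 8 steps: S(add(SSZ, mul(add(SZ, mul(SZ, SZ)), add(mul(Z, SZ), add(SZ, SSZ)))))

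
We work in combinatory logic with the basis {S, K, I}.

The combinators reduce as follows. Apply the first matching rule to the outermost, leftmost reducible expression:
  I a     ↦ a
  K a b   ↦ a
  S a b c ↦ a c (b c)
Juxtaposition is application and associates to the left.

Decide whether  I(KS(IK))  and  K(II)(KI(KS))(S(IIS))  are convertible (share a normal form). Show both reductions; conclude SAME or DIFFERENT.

Answer: DIFFERENT — A ⇓ S, B ⇓ SS

Reduction:
Term A:
  start: I(KS(IK))
  step 1: KS(IK)
  step 2: S

Term B:
  start: K(II)(KI(KS))(S(IIS))
  step 1: II(S(IIS))
  step 2: I(S(IIS))
  step 3: S(IIS)
  step 4: S(IS)
  step 5: SS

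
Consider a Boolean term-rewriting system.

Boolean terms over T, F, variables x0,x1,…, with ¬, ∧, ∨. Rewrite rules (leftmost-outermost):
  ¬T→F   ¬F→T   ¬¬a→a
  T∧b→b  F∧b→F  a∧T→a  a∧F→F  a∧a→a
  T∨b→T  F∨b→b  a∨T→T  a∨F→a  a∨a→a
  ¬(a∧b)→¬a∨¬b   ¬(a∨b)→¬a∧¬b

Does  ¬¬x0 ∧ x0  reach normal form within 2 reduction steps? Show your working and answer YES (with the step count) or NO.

  start: ¬¬x0 ∧ x0
  [1] x0 ∧ x0
  [2] x0

Answer: YES — reaches normal form x0 in 2 ≤ 2 steps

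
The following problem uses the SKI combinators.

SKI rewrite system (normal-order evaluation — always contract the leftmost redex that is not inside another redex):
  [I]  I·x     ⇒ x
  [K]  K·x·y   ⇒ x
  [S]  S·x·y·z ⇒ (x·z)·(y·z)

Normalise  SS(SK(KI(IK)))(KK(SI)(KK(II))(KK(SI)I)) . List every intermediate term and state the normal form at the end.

  start: SS(SK(KI(IK)))(KK(SI)(KK(II))(KK(SI)I))
  →1  S(KK(SI)(KK(II))(KK(SI)I))(SK(KI(IK))(KK(SI)(KK(II))(KK(SI)I)))
  →2  S(K(KK(II))(KK(SI)I))(SK(KI(IK))(KK(SI)(KK(II))(KK(SI)I)))
  →3  S(KK(II))(SK(KI(IK))(KK(SI)(KK(II))(KK(SI)I)))
  →4  SK(SK(KI(IK))(KK(SI)(KK(II))(KK(SI)I)))
  →5  SK(K(KK(SI)(KK(II))(KK(SI)I))(KI(IK)(KK(SI)(KK(II))(KK(SI)I))))
  →6  SK(KK(SI)(KK(II))(KK(SI)I))
  →7  SK(K(KK(II))(KK(SI)I))
  →8  SK(KK(II))
  →9  SKK

Answer: normal form = SKK  (in 9 steps)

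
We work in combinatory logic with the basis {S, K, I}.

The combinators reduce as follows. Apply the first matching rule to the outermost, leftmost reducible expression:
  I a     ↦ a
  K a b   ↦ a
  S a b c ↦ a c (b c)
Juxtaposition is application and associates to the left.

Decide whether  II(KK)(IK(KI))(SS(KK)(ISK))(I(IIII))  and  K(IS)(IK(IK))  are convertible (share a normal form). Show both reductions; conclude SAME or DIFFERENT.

Answer: DIFFERENT — A ⇓ S(SK)K, B ⇓ S

Working:
Term A:
  start: II(KK)(IK(KI))(SS(KK)(ISK))(I(IIII))
  [1] I(KK)(IK(KI))(SS(KK)(ISK))(I(IIII))
  [2] KK(IK(KI))(SS(KK)(ISK))(I(IIII))
  [3] K(SS(KK)(ISK))(I(IIII))
  [4] SS(KK)(ISK)
  [5] S(ISK)(KK(ISK))
  [6] S(SK)(KK(ISK))
  [7] S(SK)K

Term B:
  start: K(IS)(IK(IK))
  [1] IS
  [2] S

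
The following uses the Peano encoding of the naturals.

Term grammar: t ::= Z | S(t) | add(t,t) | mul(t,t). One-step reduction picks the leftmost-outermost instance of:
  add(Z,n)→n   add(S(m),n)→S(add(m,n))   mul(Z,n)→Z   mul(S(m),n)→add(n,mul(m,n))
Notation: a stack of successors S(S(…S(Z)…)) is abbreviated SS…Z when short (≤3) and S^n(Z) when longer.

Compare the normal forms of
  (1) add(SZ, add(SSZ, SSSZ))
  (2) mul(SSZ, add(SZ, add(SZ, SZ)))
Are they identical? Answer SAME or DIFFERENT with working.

Term A:
  start: add(SZ, add(SSZ, SSSZ))
  [1] S(add(Z, add(SSZ, SSSZ)))
  [2] S(add(SSZ, SSSZ))
  [3] S(S(add(SZ, SSSZ)))
  [4] S(S(S(add(Z, SSSZ))))
  [5] S^6(Z)

Term B:
  start: mul(SSZ, add(SZ, add(SZ, SZ)))
  [1] add(add(SZ, add(SZ, SZ)), mul(SZ, add(SZ, add(SZ, SZ))))
  [2] add(S(add(Z, add(SZ, SZ))), mul(SZ, add(SZ, add(SZ, SZ))))
  [3] S(add(add(Z, add(SZ, SZ)), mul(SZ, add(SZ, add(SZ, SZ)))))
  [4] S(add(add(SZ, SZ), mul(SZ, add(SZ, add(SZ, SZ)))))
  [5] S(add(S(add(Z, SZ)), mul(SZ, add(SZ, add(SZ, SZ)))))
  [6] S(S(add(add(Z, SZ), mul(SZ, add(SZ, add(SZ, SZ))))))
  [7] S(S(add(SZ, mul(SZ, add(SZ, add(SZ, SZ))))))
  [8] S(S(S(add(Z, mul(SZ, add(SZ, add(SZ, SZ)))))))
  [9] S(S(S(mul(SZ, add(SZ, add(SZ, SZ))))))
  [10] S(S(S(add(add(SZ, add(SZ, SZ)), mul(Z, add(SZ, add(SZ, SZ)))))))
  [11] S(S(S(add(S(add(Z, add(SZ, SZ))), mul(Z, add(SZ, add(SZ, SZ)))))))
  [12] S(S(S(S(add(add(Z, add(SZ, SZ)), mul(Z, add(SZ, add(SZ, SZ))))))))
  [13] S(S(S(S(add(add(SZ, SZ), mul(Z, add(SZ, add(SZ, SZ))))))))
  [14] S(S(S(S(add(S(add(Z, SZ)), mul(Z, add(SZ, add(SZ, SZ))))))))
  [15] S(S(S(S(S(add(add(Z, SZ), mul(Z, add(SZ, add(SZ, SZ)))))))))
  [16] S(S(S(S(S(add(SZ, mul(Z, add(SZ, add(SZ, SZ)))))))))
  [17] S(S(S(S(S(S(add(Z, mul(Z, add(SZ, add(SZ, SZ))))))))))
  [18] S(S(S(S(S(S(mul(Z, add(SZ, add(SZ, SZ)))))))))
  [19] S^6(Z)

Answer: SAME — A ⇓ S^6(Z), B ⇓ S^6(Z)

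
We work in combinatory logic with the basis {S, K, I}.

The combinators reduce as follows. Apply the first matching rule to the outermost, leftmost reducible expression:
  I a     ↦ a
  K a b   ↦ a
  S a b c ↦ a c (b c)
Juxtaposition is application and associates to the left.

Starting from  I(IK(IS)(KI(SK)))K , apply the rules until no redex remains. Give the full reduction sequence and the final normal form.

  start: I(IK(IS)(KI(SK)))K
  [1] IK(IS)(KI(SK))K
  [2] K(IS)(KI(SK))K
  [3] ISK
  [4] SK

Answer: normal form = SK  (in 4 steps)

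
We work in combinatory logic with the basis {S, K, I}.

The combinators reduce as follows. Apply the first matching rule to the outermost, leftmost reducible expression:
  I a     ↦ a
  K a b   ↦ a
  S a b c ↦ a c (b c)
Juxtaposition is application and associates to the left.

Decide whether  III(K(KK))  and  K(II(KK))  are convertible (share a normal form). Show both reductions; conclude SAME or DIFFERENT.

Answer: SAME — A ⇓ K(KK), B ⇓ K(KK)

Working:
Term A:
  start: III(K(KK))
  step 1: II(K(KK))
  step 2: I(K(KK))
  step 3: K(KK)

Term B:
  start: K(II(KK))
  step 1: K(I(KK))
  step 2: K(KK)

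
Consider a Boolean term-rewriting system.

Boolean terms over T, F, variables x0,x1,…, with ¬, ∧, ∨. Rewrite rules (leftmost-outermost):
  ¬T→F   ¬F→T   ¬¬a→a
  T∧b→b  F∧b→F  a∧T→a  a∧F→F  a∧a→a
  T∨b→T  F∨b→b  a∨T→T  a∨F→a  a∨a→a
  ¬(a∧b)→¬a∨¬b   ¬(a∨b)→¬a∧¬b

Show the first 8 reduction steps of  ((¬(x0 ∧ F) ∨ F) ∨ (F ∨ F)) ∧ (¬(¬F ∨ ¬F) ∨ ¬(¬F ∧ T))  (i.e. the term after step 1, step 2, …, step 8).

Answer: after 8 steps: ¬¬F ∨ ¬(¬F ∧ T)

Reduction:
  start: ((¬(x0 ∧ F) ∨ F) ∨ (F ∨ F)) ∧ (¬(¬F ∨ ¬F) ∨ ¬(¬F ∧ T))
  →1  (¬(x0 ∧ F) ∨ (F ∨ F)) ∧ (¬(¬F ∨ ¬F) ∨ ¬(¬F ∧ T))
  →2  ((¬x0 ∨ ¬F) ∨ (F ∨ F)) ∧ (¬(¬F ∨ ¬F) ∨ ¬(¬F ∧ T))
  →3  ((¬x0 ∨ T) ∨ (F ∨ F)) ∧ (¬(¬F ∨ ¬F) ∨ ¬(¬F ∧ T))
  →4  (T ∨ (F ∨ F)) ∧ (¬(¬F ∨ ¬F) ∨ ¬(¬F ∧ T))
  →5  T ∧ (¬(¬F ∨ ¬F) ∨ ¬(¬F ∧ T))
  →6  ¬(¬F ∨ ¬F) ∨ ¬(¬F ∧ T)
  →7  (¬¬F ∧ ¬¬F) ∨ ¬(¬F ∧ T)
  →8  ¬¬F ∨ ¬(¬F ∧ T)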